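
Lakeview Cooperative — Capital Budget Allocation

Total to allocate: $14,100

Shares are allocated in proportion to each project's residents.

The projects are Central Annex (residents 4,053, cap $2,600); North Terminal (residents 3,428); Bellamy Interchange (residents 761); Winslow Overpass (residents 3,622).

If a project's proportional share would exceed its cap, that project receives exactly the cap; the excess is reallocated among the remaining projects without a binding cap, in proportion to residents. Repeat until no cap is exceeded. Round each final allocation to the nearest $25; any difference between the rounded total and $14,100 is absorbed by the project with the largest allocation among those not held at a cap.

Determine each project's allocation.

Sum of residents: 11,864.
Unconstrained shares: Central Annex 4,816.87; North Terminal 4,074.07; Bellamy Interchange 904.43; Winslow Overpass 4,304.64.
Capped: Central Annex ($2,600); balance $11,500 reallocated over remaining residents 7,811.
Redistributed shares: North Terminal 5,046.99 → $5,050; Bellamy Interchange 1,120.41 → $1,125; Winslow Overpass 5,332.61 → $5,325.

Central Annex: $2,600 | North Terminal: $5,050 | Bellamy Interchange: $1,125 | Winslow Overpass: $5,325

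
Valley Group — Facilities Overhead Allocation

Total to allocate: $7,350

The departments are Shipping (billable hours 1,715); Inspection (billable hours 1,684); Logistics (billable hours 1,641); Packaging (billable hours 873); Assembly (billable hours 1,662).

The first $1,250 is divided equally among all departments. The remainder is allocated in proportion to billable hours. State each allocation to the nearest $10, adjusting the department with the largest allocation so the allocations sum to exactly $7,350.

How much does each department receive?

First tranche $1,250 split equally: $250 each.
Remainder $6,100 by billable hours (total 7,575): Shipping 1,381.06 → $1,380; Inspection 1,356.09 → $1,360; Logistics 1,321.47 → $1,320; Packaging 703.01 → $700; Assembly 1,338.38 → $1,340.
Totals: Shipping $250 + $1,380 = $1,630; Inspection $250 + $1,360 = $1,610; Logistics $250 + $1,320 = $1,570; Packaging $250 + $700 = $950; Assembly $250 + $1,340 = $1,590.

Shipping: $1,630 | Inspection: $1,610 | Logistics: $1,570 | Packaging: $950 | Assembly: $1,590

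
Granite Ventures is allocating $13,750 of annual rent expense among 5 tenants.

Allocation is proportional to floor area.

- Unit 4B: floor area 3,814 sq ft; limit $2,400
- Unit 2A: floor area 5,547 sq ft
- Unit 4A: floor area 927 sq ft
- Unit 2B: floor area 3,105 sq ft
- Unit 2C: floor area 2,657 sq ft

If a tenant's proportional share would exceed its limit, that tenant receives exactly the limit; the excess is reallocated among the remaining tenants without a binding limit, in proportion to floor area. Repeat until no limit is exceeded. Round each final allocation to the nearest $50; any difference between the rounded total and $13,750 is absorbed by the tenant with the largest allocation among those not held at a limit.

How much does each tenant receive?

Combined floor area = 16,050.
Pro-rata shares before constraints: Unit 4B 3,267.45; Unit 2A 4,752.10; Unit 4A 794.16; Unit 2B 2,660.05; Unit 2C 2,276.25.
Capped: Unit 4B ($2,400); residual $11,350 reallocated over remaining floor area 12,236.
Redistributed shares: Unit 2A 5,145.35 → $5,150; Unit 4A 859.88 → $850; Unit 2B 2,880.17 → $2,900; Unit 2C 2,464.61 → $2,450.

Unit 4B: $2,400 | Unit 2A: $5,150 | Unit 4A: $850 | Unit 2B: $2,900 | Unit 2C: $2,450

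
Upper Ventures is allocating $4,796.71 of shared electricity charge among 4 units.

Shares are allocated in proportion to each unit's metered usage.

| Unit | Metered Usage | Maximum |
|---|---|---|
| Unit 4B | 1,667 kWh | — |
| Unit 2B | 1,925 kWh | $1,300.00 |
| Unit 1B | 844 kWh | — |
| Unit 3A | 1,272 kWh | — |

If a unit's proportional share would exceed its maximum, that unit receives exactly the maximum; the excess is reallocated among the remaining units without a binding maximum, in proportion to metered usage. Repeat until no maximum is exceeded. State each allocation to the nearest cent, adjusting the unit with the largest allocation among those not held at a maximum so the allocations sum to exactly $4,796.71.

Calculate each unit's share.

Unit 4B: $1,540.84 · Unit 2B: $1,300.00 · Unit 1B: $780.13 · Unit 3A: $1,175.74

Metered usage total: 5,708.
Pro-rata shares before constraints: Unit 4B 1,400.8612; Unit 2B 1,617.6711; Unit 1B 709.2542; Unit 3A 1,068.9235.
Capped: Unit 2B ($1,300.00); balance $3,496.71 reallocated over remaining metered usage 3,783.
Shares after redistribution: Unit 4B 1,540.8447 → $1,540.84; Unit 1B 780.1277 → $780.13; Unit 3A 1,175.7375 → $1,175.74.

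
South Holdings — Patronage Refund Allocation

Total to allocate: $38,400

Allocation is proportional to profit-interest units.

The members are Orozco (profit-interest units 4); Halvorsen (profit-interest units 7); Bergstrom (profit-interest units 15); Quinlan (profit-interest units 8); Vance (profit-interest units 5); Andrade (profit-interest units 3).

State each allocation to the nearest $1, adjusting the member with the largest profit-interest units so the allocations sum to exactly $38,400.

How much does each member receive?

Sum of profit-interest units: 42.
Raw shares: Orozco 4/42 × $38,400 = 3,657.14; Halvorsen 7/42 × $38,400 = 6,400.00; Bergstrom 15/42 × $38,400 = 13,714.29; Quinlan 8/42 × $38,400 = 7,314.29; Vance 5/42 × $38,400 = 4,571.43; Andrade 3/42 × $38,400 = 2,742.86.
After rounding ($1): Orozco $3,657; Halvorsen $6,400; Bergstrom $13,714; Quinlan $7,314; Vance $4,571; Andrade $2,743. Sum = $38,399.
Difference $38,400 − $38,399 = +$1 applied to largest profit-interest units (Bergstrom): Bergstrom becomes $13,715.

Orozco: $3,657; Halvorsen: $6,400; Bergstrom: $13,715; Quinlan: $7,314; Vance: $4,571; Andrade: $2,743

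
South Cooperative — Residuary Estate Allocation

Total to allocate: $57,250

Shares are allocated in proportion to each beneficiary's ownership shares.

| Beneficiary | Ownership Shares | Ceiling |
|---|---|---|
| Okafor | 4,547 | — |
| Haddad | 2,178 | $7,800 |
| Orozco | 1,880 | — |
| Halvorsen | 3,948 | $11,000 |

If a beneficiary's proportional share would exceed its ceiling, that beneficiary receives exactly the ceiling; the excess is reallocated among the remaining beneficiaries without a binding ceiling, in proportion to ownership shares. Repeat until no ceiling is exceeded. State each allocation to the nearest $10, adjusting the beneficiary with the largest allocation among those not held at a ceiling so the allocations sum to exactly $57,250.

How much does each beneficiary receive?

Sum of ownership shares: 12,553.
Proportional shares (ignoring caps): Okafor 20,737.33; Haddad 9,933.12; Orozco 8,574.05; Halvorsen 18,005.50.
Capped: Haddad ($7,800), Halvorsen ($11,000); balance $38,450 reallocated over remaining ownership shares 6,427.
Shares after redistribution: Okafor 27,202.76 → $27,200; Orozco 11,247.24 → $11,250.

Okafor: $27,200; Haddad: $7,800; Orozco: $11,250; Halvorsen: $11,000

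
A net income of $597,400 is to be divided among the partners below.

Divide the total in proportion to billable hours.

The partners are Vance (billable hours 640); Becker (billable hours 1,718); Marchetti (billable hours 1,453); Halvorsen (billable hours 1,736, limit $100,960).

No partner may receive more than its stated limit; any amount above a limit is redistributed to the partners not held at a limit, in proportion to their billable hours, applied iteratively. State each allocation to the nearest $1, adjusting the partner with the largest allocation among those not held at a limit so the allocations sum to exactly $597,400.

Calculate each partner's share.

Vance: $83,370 · Becker: $223,795 · Marchetti: $189,275 · Halvorsen: $100,960

Combined billable hours = 5,547.
Pro-rata shares before constraints: Vance 68,926.63; Becker 185,024.91; Marchetti 156,484.98; Halvorsen 186,963.48.
Cap binds for Halvorsen ($100,960); residual $496,440 reallocated over remaining billable hours 3,811.
Remaining shares: Vance 83,369.61 → $83,370; Becker 223,795.31 → $223,795; Marchetti 189,275.08 → $189,275.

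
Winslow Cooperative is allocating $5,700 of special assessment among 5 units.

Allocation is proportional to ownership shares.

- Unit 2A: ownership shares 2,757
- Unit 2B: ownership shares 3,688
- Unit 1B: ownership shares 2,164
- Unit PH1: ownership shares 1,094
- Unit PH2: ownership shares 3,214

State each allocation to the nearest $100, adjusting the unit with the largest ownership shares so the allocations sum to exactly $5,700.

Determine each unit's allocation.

Unit 2A: $1,200; Unit 2B: $1,600; Unit 1B: $1,000; Unit PH1: $500; Unit PH2: $1,400

Sum of ownership shares: 2,757 + 3,688 + 2,164 + 1,094 + 3,214 = 12,917.
Proportional shares: Unit 2A 1,216.61; Unit 2B 1,627.44; Unit 1B 954.93; Unit PH1 482.76; Unit PH2 1,418.27.
After rounding ($100): Unit 2A $1,200; Unit 2B $1,600; Unit 1B $1,000; Unit PH1 $500; Unit PH2 $1,400. Sum = $5,700.
Rounded total matches; no reconciliation needed.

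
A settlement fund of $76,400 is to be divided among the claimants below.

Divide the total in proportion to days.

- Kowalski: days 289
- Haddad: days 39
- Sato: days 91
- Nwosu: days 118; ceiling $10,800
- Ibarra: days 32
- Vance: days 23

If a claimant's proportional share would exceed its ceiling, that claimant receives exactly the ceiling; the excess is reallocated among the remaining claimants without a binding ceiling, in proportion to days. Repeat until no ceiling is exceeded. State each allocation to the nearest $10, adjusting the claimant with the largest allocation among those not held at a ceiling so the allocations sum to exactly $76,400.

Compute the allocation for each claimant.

Sum of days: 592.
Proportional shares (ignoring caps): Kowalski 37,296.62; Haddad 5,033.11; Sato 11,743.92; Nwosu 15,228.38; Ibarra 4,129.73; Vance 2,968.24.
Cap binds for Nwosu ($10,800); residual $65,600 reallocated over remaining days 474.
Shares after redistribution: Kowalski 39,996.62 → $40,000; Haddad 5,397.47 → $5,400; Sato 12,594.09 → $12,590; Ibarra 4,428.69 → $4,430; Vance 3,183.12 → $3,180.

Kowalski: $40,000 · Haddad: $5,400 · Sato: $12,590 · Nwosu: $10,800 · Ibarra: $4,430 · Vance: $3,180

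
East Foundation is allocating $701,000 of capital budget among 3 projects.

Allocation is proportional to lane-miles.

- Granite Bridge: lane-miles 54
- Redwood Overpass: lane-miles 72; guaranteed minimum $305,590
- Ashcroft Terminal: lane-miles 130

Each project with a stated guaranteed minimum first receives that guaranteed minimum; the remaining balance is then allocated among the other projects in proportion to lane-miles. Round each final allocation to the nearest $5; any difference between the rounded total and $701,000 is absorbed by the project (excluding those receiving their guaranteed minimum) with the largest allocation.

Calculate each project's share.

Guaranteed amounts: Redwood Overpass $305,590. Balance $395,410.
Balance split over remaining lane-miles 184: Granite Bridge 116,044.24 → $116,045; Ashcroft Terminal 279,365.76 → $279,365.

Granite Bridge: $116,045; Redwood Overpass: $305,590; Ashcroft Terminal: $279,365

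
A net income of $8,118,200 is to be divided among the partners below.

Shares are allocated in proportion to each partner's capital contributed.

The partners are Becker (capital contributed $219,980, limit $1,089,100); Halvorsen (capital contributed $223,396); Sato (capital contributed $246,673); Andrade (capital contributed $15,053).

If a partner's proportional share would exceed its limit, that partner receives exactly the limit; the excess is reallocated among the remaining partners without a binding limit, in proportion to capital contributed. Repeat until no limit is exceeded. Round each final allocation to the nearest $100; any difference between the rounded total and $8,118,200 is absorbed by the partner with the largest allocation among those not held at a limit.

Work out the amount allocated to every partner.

Becker: $1,089,100 · Halvorsen: $3,236,900 · Sato: $3,574,100 · Andrade: $218,100

Combined capital contributed = 705,102.
Proportional shares (ignoring caps): Becker 2,532,742.26; Halvorsen 2,572,072.42; Sato 2,840,072.43; Andrade 173,312.89.
Held at cap: Becker ($1,089,100); balance $7,029,100 reallocated over remaining capital contributed 485,122.
Remaining shares: Halvorsen 3,236,861.70 → $3,236,900; Sato 3,574,130.19 → $3,574,100; Andrade 218,108.11 → $218,100.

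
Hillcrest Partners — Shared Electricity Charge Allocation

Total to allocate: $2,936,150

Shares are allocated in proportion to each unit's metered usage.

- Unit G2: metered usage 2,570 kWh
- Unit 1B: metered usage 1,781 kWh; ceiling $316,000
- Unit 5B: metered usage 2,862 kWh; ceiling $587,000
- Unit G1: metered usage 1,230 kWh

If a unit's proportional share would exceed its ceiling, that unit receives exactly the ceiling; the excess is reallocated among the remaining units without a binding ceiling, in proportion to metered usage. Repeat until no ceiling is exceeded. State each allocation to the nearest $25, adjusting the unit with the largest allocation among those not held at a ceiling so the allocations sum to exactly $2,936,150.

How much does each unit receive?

Unit G2: $1,375,050 | Unit 1B: $316,000 | Unit 5B: $587,000 | Unit G1: $658,100

Total metered usage = 8,443.
Unconstrained shares: Unit G2 893,746.95; Unit 1B 619,363.16; Unit 5B 995,293.30; Unit G1 427,746.59.
Capped: Unit 1B ($316,000), Unit 5B ($587,000); remaining pool $2,033,150 reallocated over remaining metered usage 3,800.
Redistributed shares: Unit G2 1,375,051.45 → $1,375,050; Unit G1 658,098.55 → $658,100.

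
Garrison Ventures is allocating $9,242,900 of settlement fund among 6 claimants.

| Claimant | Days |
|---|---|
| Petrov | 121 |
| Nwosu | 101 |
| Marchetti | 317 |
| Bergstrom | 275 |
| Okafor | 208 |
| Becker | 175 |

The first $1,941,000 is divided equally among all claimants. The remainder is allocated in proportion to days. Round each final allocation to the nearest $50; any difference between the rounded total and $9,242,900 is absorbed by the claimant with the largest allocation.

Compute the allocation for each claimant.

Equal tier: $1,941,000 ÷ 6 = $323,500 apiece.
Remainder $7,301,900 by days (total 1,197): Petrov 738,120.22 → $738,100; Nwosu 616,116.88 → $616,100; Marchetti 1,933,752.97 → $1,933,750; Bergstrom 1,677,545.95 → $1,677,550; Okafor 1,268,834.75 → $1,268,850; Becker 1,067,529.24 → $1,067,550.
Totals: Petrov $323,500 + $738,100 = $1,061,600; Nwosu $323,500 + $616,100 = $939,600; Marchetti $323,500 + $1,933,750 = $2,257,250; Bergstrom $323,500 + $1,677,550 = $2,001,050; Okafor $323,500 + $1,268,850 = $1,592,350; Becker $323,500 + $1,067,550 = $1,391,050.

Petrov: $1,061,600 · Nwosu: $939,600 · Marchetti: $2,257,250 · Bergstrom: $2,001,050 · Okafor: $1,592,350 · Becker: $1,391,050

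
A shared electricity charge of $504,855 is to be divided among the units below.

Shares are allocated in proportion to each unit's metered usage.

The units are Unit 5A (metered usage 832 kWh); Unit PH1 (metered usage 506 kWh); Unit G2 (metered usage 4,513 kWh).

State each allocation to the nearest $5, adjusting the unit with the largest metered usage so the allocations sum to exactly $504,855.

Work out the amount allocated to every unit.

Total metered usage = 832 + 506 + 4,513 = 5,851.
Raw shares: Unit 5A 71,789.33; Unit PH1 43,660.34; Unit G2 389,405.33.
Rounded to nearest $5: Unit 5A $71,790; Unit PH1 $43,660; Unit G2 $389,405. Sum = $504,855.
Rounded total matches; no reconciliation needed.

Unit 5A: $71,790 · Unit PH1: $43,660 · Unit G2: $389,405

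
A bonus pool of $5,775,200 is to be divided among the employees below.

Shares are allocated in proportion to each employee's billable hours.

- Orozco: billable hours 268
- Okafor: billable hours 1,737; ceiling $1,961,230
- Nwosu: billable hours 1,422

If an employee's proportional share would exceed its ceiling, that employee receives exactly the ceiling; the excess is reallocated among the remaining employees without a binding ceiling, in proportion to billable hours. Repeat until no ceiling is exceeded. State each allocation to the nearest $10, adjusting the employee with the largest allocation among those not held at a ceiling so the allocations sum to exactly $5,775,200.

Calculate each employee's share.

Billable hours total: 3,427.
Pro-rata shares before constraints: Orozco 451,635.13; Okafor 2,927,202.33; Nwosu 2,396,362.53.
Held at cap: Okafor ($1,961,230); remaining pool $3,813,970 reallocated over remaining billable hours 1,690.
Redistributed shares: Orozco 604,818.91 → $604,820; Nwosu 3,209,151.09 → $3,209,150.

Orozco: $604,820 | Okafor: $1,961,230 | Nwosu: $3,209,150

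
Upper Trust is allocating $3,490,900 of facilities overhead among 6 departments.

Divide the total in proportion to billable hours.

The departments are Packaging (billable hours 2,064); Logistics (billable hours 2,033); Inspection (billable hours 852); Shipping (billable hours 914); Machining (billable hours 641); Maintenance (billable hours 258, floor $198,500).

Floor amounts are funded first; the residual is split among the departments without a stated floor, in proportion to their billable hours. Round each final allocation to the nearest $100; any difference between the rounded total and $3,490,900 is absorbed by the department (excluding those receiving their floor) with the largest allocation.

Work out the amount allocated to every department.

Packaging: $1,044,800 | Logistics: $1,029,100 | Inspection: $431,300 | Shipping: $462,700 | Machining: $324,500 | Maintenance: $198,500

Guaranteed amounts: Maintenance $198,500. Residual $3,292,400.
Residual split over remaining billable hours 6,504: Packaging 1,044,820.66 → $1,044,800; Logistics 1,029,128.11 → $1,029,100; Inspection 431,292.25 → $431,300; Shipping 462,677.37 → $462,700; Machining 324,481.61 → $324,500.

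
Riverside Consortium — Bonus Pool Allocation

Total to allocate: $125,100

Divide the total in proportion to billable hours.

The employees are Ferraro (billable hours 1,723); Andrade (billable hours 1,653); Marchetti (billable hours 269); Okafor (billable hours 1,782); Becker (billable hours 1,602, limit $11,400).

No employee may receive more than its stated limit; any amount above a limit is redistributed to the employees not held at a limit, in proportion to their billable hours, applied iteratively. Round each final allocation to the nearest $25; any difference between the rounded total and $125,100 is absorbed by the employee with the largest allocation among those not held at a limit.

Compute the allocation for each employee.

Combined billable hours = 7,029.
Unconstrained shares: Ferraro 30,665.43; Andrade 29,419.59; Marchetti 4,787.58; Okafor 31,715.49; Becker 28,511.91.
Cap binds for Becker ($11,400); balance $113,700 reallocated over remaining billable hours 5,427.
Remaining shares: Ferraro 36,098.23 → $36,100; Andrade 34,631.67 → $34,625; Marchetti 5,635.77 → $5,625; Okafor 37,334.33 → $37,325.
Rounding difference +$25 applied to Okafor → $37,350.

Ferraro: $36,100 · Andrade: $34,625 · Marchetti: $5,625 · Okafor: $37,350 · Becker: $11,400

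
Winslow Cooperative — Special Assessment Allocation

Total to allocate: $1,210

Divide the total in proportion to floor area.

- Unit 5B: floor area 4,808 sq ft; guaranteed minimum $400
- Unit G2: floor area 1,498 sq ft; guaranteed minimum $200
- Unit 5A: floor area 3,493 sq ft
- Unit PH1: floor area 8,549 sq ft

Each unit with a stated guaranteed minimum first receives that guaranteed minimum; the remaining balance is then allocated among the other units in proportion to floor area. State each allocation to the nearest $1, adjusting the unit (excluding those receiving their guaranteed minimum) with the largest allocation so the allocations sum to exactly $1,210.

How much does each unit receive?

Unit 5B: $400 · Unit G2: $200 · Unit 5A: $177 · Unit PH1: $433

Minimums first: Unit 5B $400; Unit G2 $200. Residual $610.
Residual split over remaining floor area 12,042: Unit 5A 176.94 → $177; Unit PH1 433.06 → $433.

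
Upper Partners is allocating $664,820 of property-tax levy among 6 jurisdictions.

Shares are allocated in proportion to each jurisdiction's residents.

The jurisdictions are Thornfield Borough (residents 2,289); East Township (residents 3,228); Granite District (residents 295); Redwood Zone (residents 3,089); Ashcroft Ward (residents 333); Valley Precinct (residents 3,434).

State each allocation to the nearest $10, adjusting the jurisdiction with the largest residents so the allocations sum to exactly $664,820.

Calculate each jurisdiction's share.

Residents total: 12,668.
Proportional shares: Thornfield Borough 2,289/12,668 × $664,820 = 120,127.33; East Township 3,228/12,668 × $664,820 = 169,406.30; Granite District 295/12,668 × $664,820 = 15,481.68; Redwood Zone 3,089/12,668 × $664,820 = 162,111.54; Ashcroft Ward 333/12,668 × $664,820 = 17,475.93; Valley Precinct 3,434/12,668 × $664,820 = 180,217.23.
After rounding ($10): Thornfield Borough $120,130; East Township $169,410; Granite District $15,480; Redwood Zone $162,110; Ashcroft Ward $17,480; Valley Precinct $180,220. Sum = $664,830.
Difference $664,820 − $664,830 = −$10 applied to largest residents (Valley Precinct): Valley Precinct becomes $180,210.

Thornfield Borough: $120,130 · East Township: $169,410 · Granite District: $15,480 · Redwood Zone: $162,110 · Ashcroft Ward: $17,480 · Valley Precinct: $180,210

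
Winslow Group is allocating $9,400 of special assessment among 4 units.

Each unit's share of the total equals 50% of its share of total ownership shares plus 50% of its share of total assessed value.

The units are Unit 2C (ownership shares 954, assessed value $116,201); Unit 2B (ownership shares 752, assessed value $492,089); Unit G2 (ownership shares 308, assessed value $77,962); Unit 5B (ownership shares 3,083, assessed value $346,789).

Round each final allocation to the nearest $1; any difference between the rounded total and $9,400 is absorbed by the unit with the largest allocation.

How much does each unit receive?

Ownership shares total 5,097; assessed value total 1,033,041.
Blended shares (50% ownership shares + 50% assessed value): Unit 2C 0.1498; Unit 2B 0.3119; Unit G2 0.0679; Unit 5B 0.4703.
Proportional shares: Unit 2C 1,408.37; Unit 2B 2,932.27; Unit G2 638.71; Unit 5B 4,420.65.
After rounding ($1): Unit 2C $1,408; Unit 2B $2,932; Unit G2 $639; Unit 5B $4,421. Sum = $9,400.
Sum already equals the total — no adjustment.

Unit 2C: $1,408 · Unit 2B: $2,932 · Unit G2: $639 · Unit 5B: $4,421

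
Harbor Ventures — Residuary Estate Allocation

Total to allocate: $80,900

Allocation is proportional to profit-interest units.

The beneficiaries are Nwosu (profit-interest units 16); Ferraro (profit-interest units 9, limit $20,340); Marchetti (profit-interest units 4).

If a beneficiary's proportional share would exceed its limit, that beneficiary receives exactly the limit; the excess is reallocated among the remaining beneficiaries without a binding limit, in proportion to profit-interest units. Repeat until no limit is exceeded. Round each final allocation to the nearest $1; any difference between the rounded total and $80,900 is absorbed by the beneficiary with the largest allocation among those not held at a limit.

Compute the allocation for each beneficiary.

Sum of profit-interest units: 29.
Unconstrained shares: Nwosu 44,634.48; Ferraro 25,106.90; Marchetti 11,158.62.
Capped: Ferraro ($20,340); balance $60,560 reallocated over remaining profit-interest units 20.
Shares after redistribution: Nwosu 48,448.00 → $48,448; Marchetti 12,112.00 → $12,112.

Nwosu: $48,448 · Ferraro: $20,340 · Marchetti: $12,112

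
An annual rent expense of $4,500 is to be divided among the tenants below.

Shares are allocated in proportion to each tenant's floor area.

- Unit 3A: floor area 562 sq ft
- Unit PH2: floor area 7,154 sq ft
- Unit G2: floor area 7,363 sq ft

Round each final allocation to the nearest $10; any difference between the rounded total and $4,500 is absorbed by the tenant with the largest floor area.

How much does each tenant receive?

Unit 3A: $170 · Unit PH2: $2,130 · Unit G2: $2,200

Combined floor area = 562 + 7,154 + 7,363 = 15,079.
Proportional shares: Unit 3A 167.72; Unit PH2 2,134.96; Unit G2 2,197.33.
At nearest $10: Unit 3A $170; Unit PH2 $2,130; Unit G2 $2,200. Sum = $4,500.
No rounding difference to absorb.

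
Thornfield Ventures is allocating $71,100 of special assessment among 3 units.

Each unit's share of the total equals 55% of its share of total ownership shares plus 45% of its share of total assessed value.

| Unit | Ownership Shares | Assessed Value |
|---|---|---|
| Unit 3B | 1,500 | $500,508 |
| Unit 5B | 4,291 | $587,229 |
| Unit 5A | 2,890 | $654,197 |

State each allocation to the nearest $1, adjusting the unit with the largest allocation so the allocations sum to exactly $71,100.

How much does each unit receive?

Unit 3B: $15,950 | Unit 5B: $30,116 | Unit 5A: $25,034

Totals — ownership shares 8,681, assessed value 1,741,934.
Composite weights (55% ownership shares + 45% assessed value): Unit 3B 0.2243; Unit 5B 0.4236; Unit 5A 0.3521.
Pro-rata amounts: Unit 3B 15,950.09; Unit 5B 30,115.46; Unit 5A 25,034.46.
At nearest $1: Unit 3B $15,950; Unit 5B $30,115; Unit 5A $25,034. Sum = $71,099.
Difference $71,100 − $71,099 = +$1 applied to largest allocation (Unit 5B): Unit 5B becomes $30,116.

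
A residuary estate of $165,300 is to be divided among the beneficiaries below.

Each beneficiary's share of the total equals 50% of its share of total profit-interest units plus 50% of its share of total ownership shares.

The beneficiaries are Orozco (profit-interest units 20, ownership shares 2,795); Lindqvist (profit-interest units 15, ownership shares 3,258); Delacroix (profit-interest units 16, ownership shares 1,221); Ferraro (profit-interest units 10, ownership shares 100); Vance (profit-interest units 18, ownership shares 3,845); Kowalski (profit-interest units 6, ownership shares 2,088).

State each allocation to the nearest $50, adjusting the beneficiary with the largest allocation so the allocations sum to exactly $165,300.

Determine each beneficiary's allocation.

Orozco: $36,800 | Lindqvist: $34,800 | Delacroix: $23,150 | Ferraro: $10,350 | Vance: $41,400 | Kowalski: $18,800

Totals — profit-interest units 85, ownership shares 13,307.
Blended shares (50% profit-interest units + 50% ownership shares): Orozco 0.2227; Lindqvist 0.2107; Delacroix 0.1400; Ferraro 0.0626; Vance 0.2504; Kowalski 0.1137.
Proportional shares: Orozco 36,806.85; Lindqvist 34,820.79; Delacroix 23,141.30; Ferraro 10,344.63; Vance 41,383.71; Kowalski 18,802.72.
Rounded to nearest $50: Orozco $36,800; Lindqvist $34,800; Delacroix $23,150; Ferraro $10,350; Vance $41,400; Kowalski $18,800. Sum = $165,300.
Sum already equals the total — no adjustment.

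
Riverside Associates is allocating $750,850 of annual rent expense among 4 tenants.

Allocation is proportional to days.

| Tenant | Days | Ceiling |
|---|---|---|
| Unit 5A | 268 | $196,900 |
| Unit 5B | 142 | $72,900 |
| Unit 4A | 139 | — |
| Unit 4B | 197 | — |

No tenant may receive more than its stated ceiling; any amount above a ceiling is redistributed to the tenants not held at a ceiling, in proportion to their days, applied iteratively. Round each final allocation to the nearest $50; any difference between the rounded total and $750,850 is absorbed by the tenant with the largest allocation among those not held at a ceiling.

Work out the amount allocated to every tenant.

Unit 5A: $196,900 · Unit 5B: $72,900 · Unit 4A: $199,000 · Unit 4B: $282,050

Sum of days: 746.
Unconstrained shares: Unit 5A 269,742.36; Unit 5B 142,923.19; Unit 4A 139,903.69; Unit 4B 198,280.76.
Cap binds for Unit 5A ($196,900), Unit 5B ($72,900); balance $481,050 reallocated over remaining days 336.
Redistributed shares: Unit 4A 199,005.80 → $199,000; Unit 4B 282,044.20 → $282,050.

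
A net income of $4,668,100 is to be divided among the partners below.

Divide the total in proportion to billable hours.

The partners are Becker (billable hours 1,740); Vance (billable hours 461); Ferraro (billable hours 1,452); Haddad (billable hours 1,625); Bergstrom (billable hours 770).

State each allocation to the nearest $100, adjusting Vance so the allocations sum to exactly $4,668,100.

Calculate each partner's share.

Combined billable hours = 6,048.
Pro-rata amounts: Becker 1,740/6,048 × $4,668,100 = 1,343,004.96; Vance 461/6,048 × $4,668,100 = 355,819.13; Ferraro 1,452/6,048 × $4,668,100 = 1,120,714.48; Haddad 1,625/6,048 × $4,668,100 = 1,254,243.14; Bergstrom 770/6,048 × $4,668,100 = 594,318.29.
At nearest $100: Becker $1,343,000; Vance $355,800; Ferraro $1,120,700; Haddad $1,254,200; Bergstrom $594,300. Sum = $4,668,000.
Difference $4,668,100 − $4,668,000 = +$100 applied to Vance: Vance becomes $355,900.

Becker: $1,343,000; Vance: $355,900; Ferraro: $1,120,700; Haddad: $1,254,200; Bergstrom: $594,300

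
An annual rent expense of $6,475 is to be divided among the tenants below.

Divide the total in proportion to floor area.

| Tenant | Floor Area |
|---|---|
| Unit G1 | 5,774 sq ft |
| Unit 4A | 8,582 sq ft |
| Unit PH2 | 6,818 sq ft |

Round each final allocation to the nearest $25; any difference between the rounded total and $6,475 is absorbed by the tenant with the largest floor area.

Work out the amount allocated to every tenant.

Sum of floor area: 5,774 + 8,582 + 6,818 = 21,174.
Pro-rata amounts: Unit G1 1,765.69; Unit 4A 2,624.37; Unit PH2 2,084.94.
Rounded to nearest $25: Unit G1 $1,775; Unit 4A $2,625; Unit PH2 $2,075. Sum = $6,475.
No rounding difference to absorb.

Unit G1: $1,775 | Unit 4A: $2,625 | Unit PH2: $2,075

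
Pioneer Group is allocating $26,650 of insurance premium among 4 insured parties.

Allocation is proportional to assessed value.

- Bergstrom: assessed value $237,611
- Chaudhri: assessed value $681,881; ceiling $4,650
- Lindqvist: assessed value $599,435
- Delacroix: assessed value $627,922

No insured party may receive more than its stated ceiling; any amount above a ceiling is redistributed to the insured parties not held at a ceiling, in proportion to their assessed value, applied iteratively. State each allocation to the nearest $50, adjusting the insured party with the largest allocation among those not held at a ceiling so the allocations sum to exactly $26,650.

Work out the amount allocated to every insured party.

Bergstrom: $3,550; Chaudhri: $4,650; Lindqvist: $9,000; Delacroix: $9,450

Sum of assessed value: 2,146,849.
Pro-rata shares before constraints: Bergstrom 2,949.59; Chaudhri 8,464.56; Lindqvist 7,441.11; Delacroix 7,794.74.
Held at cap: Chaudhri ($4,650); balance $22,000 reallocated over remaining assessed value 1,464,968.
Redistributed shares: Bergstrom 3,568.30 → $3,550; Lindqvist 9,001.95 → $9,000; Delacroix 9,429.75 → $9,450.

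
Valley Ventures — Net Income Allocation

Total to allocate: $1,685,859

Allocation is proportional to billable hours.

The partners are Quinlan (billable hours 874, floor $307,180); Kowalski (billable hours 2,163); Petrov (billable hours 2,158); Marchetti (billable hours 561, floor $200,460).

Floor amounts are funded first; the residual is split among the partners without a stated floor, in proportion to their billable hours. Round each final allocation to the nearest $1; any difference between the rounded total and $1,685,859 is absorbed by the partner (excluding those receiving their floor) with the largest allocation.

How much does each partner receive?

Quinlan: $307,180; Kowalski: $589,791; Petrov: $588,428; Marchetti: $200,460

Fund the minimums — Quinlan $307,180; Marchetti $200,460. Remaining pool $1,178,219.
Remaining pool split over remaining billable hours 4,321: Kowalski 589,791.18 → $589,791; Petrov 588,427.82 → $588,428.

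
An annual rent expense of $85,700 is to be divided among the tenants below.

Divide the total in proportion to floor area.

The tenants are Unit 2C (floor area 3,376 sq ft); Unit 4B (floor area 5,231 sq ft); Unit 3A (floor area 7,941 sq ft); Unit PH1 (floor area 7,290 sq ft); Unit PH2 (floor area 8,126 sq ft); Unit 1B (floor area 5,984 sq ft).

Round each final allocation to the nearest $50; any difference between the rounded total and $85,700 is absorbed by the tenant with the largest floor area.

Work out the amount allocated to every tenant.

Unit 2C: $7,600 | Unit 4B: $11,800 | Unit 3A: $17,950 | Unit PH1: $16,450 | Unit PH2: $18,400 | Unit 1B: $13,500

Sum of floor area: 37,948.
Unrounded shares: Unit 2C 3,376/37,948 × $85,700 = 7,624.20; Unit 4B 5,231/37,948 × $85,700 = 11,813.45; Unit 3A 7,941/37,948 × $85,700 = 17,933.59; Unit PH1 7,290/37,948 × $85,700 = 16,463.40; Unit PH2 8,126/37,948 × $85,700 = 18,351.38; Unit 1B 5,984/37,948 × $85,700 = 13,513.99.
At nearest $50: Unit 2C $7,600; Unit 4B $11,800; Unit 3A $17,950; Unit PH1 $16,450; Unit PH2 $18,350; Unit 1B $13,500. Sum = $85,650.
Difference $85,700 − $85,650 = +$50 applied to largest floor area (Unit PH2): Unit PH2 becomes $18,400.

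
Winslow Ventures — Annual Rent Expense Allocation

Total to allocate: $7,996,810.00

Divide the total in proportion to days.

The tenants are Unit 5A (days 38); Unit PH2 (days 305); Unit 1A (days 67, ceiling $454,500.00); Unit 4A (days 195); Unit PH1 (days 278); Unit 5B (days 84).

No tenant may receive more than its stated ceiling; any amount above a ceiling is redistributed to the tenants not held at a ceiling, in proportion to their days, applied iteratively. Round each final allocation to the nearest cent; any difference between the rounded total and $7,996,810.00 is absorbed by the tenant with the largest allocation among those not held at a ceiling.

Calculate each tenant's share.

Unit 5A: $318,453.09 | Unit PH2: $2,556,005.05 | Unit 1A: $454,500.00 | Unit 4A: $1,634,167.17 | Unit PH1: $2,329,735.76 | Unit 5B: $703,948.93

Sum of days: 967.
Proportional shares (ignoring caps): Unit 5A 314,248.9969; Unit PH2 2,522,261.6856; Unit 1A 554,070.5998; Unit 4A 1,612,593.5367; Unit PH1 2,298,979.5036; Unit 5B 694,655.6774.
Held at cap: Unit 1A ($454,500.00); remaining pool $7,542,310.00 reallocated over remaining days 900.
Redistributed shares: Unit 5A 318,453.0889 → $318,453.09; Unit PH2 2,556,005.0556 → $2,556,005.06; Unit 4A 1,634,167.1667 → $1,634,167.17; Unit PH1 2,329,735.7556 → $2,329,735.76; Unit 5B 703,948.9333 → $703,948.93.
Rounding difference −$0.01 applied to Unit PH2 → $2,556,005.05.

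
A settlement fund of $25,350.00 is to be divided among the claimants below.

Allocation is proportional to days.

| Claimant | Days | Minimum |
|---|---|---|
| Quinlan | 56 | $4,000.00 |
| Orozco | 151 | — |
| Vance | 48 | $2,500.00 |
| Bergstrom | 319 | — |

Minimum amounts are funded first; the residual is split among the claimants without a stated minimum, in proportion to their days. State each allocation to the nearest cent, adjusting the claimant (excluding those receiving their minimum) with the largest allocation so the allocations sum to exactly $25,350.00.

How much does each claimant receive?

Fund the minimums — Quinlan $4,000.00; Vance $2,500.00. Balance $18,850.00.
Balance split over remaining days 470: Orozco 6,056.0638 → $6,056.06; Bergstrom 12,793.9362 → $12,793.94.

Quinlan: $4,000.00; Orozco: $6,056.06; Vance: $2,500.00; Bergstrom: $12,793.94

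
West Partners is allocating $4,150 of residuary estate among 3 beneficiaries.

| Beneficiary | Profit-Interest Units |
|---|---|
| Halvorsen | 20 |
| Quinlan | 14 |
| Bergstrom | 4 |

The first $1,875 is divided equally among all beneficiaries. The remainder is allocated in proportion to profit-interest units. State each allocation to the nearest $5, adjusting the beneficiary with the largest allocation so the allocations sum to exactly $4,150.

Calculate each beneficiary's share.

Halvorsen: $1,820 · Quinlan: $1,465 · Bergstrom: $865

First tranche $1,875 split equally: $625 each.
Remainder $2,275 by profit-interest units (total 38): Halvorsen 1,197.37 → $1,195; Quinlan 838.16 → $840; Bergstrom 239.47 → $240.
Totals: Halvorsen $625 + $1,195 = $1,820; Quinlan $625 + $840 = $1,465; Bergstrom $625 + $240 = $865.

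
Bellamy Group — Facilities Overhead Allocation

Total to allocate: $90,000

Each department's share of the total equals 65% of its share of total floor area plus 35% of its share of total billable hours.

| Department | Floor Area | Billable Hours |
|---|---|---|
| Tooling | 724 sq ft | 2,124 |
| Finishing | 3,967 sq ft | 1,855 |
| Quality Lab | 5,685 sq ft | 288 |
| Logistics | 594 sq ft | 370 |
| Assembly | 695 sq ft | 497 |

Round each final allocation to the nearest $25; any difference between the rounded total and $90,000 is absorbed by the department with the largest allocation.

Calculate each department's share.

Totals — floor area 11,665, billable hours 5,134.
Blended shares (65% floor area + 35% billable hours): Tooling 0.1851; Finishing 0.3475; Quality Lab 0.3364; Logistics 0.0583; Assembly 0.0726.
Unrounded shares: Tooling 16,662.81; Finishing 31,275.99; Quality Lab 30,277.33; Logistics 5,249.07; Assembly 6,534.80.
After rounding ($25): Tooling $16,675; Finishing $31,275; Quality Lab $30,275; Logistics $5,250; Assembly $6,525. Sum = $90,000.
No rounding difference to absorb.

Tooling: $16,675 | Finishing: $31,275 | Quality Lab: $30,275 | Logistics: $5,250 | Assembly: $6,525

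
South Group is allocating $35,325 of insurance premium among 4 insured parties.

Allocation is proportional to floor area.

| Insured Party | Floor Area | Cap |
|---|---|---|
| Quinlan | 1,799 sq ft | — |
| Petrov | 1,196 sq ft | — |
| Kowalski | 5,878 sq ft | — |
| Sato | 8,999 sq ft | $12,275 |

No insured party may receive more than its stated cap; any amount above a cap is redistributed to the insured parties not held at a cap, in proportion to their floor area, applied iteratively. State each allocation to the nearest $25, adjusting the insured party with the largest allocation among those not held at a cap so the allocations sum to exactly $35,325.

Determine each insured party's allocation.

Quinlan: $4,675; Petrov: $3,100; Kowalski: $15,275; Sato: $12,275

Floor area total: 17,872.
Unconstrained shares: Quinlan 3,555.82; Petrov 2,363.96; Kowalski 11,618.19; Sato 17,787.02.
Held at cap: Sato ($12,275); balance $23,050 reallocated over remaining floor area 8,873.
Redistributed shares: Quinlan 4,673.39 → $4,675; Petrov 3,106.93 → $3,100; Kowalski 15,269.68 → $15,275.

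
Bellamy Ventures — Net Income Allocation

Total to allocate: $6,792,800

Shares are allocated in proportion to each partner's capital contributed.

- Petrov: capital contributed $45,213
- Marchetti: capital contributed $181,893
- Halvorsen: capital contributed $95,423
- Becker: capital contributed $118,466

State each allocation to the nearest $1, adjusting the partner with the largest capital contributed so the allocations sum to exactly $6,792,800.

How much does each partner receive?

Petrov: $696,432; Marchetti: $2,801,761; Halvorsen: $1,469,834; Becker: $1,824,773

Sum of capital contributed: 45,213 + 181,893 + 95,423 + 118,466 = 440,995.
Raw shares: Petrov 696,431.63; Marchetti 2,801,761.40; Halvorsen 1,469,833.79; Becker 1,824,773.17.
After rounding ($1): Petrov $696,432; Marchetti $2,801,761; Halvorsen $1,469,834; Becker $1,824,773. Sum = $6,792,800.
No rounding difference to absorb.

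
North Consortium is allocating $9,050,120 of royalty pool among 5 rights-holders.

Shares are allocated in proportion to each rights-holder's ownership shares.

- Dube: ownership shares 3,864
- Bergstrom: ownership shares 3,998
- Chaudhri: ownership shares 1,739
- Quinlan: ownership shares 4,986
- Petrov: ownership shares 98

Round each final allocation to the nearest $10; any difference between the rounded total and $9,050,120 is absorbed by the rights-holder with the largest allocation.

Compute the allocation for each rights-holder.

Ownership shares total: 14,685.
Pro-rata amounts: Dube 3,864/14,685 × $9,050,120 = 2,381,318.60; Bergstrom 3,998/14,685 × $9,050,120 = 2,463,900.56; Chaudhri 1,739/14,685 × $9,050,120 = 1,071,716.63; Quinlan 4,986/14,685 × $9,050,120 = 3,072,788.45; Petrov 98/14,685 × $9,050,120 = 60,395.76.
At nearest $10: Dube $2,381,320; Bergstrom $2,463,900; Chaudhri $1,071,720; Quinlan $3,072,790; Petrov $60,400. Sum = $9,050,130.
Difference $9,050,120 − $9,050,130 = −$10 applied to largest allocation (Quinlan): Quinlan becomes $3,072,780.

Dube: $2,381,320 | Bergstrom: $2,463,900 | Chaudhri: $1,071,720 | Quinlan: $3,072,780 | Petrov: $60,400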